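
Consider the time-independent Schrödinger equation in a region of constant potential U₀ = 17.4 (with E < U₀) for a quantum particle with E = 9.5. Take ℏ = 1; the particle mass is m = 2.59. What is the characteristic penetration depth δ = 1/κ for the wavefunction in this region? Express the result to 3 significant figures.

Since E < U₀ the TISE in this region is ψ'' = κ²ψ with κ = √(2m(U₀ − E))/ℏ.
κ = √(2 × 2.59 × 7.9) = 6.397. The penetration depth is δ = 1/κ = 0.156.

δ = 0.156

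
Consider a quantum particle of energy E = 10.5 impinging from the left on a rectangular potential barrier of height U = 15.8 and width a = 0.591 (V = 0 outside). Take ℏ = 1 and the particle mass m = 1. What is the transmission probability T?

Since E < U the interior solution is evanescent with decay constant κ = √(2m(U − E))/ℏ = 3.256.
κa = 1.924, sinh(κa) = 3.352.
The exact tunnelling result is T⁻¹ = 1 + U² sinh²(κa) / [4E(U − E)] = 13.60, so T = 0.0735.

T = 0.0735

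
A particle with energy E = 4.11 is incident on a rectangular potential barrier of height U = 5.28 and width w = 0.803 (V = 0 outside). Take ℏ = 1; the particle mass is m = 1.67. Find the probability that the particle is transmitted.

T = 0.112

Since E < U the interior solution is evanescent with decay constant κ = √(2m(U − E))/ℏ = 1.977.
κw = 1.587, sinh(κw) = 2.343.
The exact tunnelling result is T⁻¹ = 1 + U² sinh²(κw) / [4E(U − E)] = 8.958, so T = 0.112.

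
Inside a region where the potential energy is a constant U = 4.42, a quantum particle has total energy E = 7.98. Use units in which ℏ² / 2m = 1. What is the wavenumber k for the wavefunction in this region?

With E > U the solution is oscillatory, ψ ∝ e^{±ikx} with k = √(2m(E − U))/ℏ.
k = √(2 × 0.5 × 3.56) = 1.887.

k = 1.89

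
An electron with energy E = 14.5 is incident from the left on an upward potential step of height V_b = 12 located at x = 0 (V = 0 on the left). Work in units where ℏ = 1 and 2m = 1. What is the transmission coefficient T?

T = 0.829

On each side the TISE gives plane waves with k = √(2m(E − V))/ℏ: k₁ = √(2·½·14.5) = 3.808, k₂ = √(2·½·2.5) = 1.581.
Matching ψ and ψ′ at x = 0 gives r = (k₁ − k₂)/(k₁ + k₂), so R = r² = 0.1707 and T = 1 − R = 0.8293.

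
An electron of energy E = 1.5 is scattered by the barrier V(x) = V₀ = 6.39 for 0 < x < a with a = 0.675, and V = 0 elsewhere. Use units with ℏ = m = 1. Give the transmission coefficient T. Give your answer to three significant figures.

Since E < V₀ the interior solution is evanescent with decay constant κ = √(2m(V₀ − E))/ℏ = 3.127.
κa = 2.111, sinh(κa) = 4.067.
Matching ψ, ψ′ at both faces gives T = [1 + V₀² sinh²(κa) / (4E(V₀ − E))]⁻¹ = 1/24.02 = 0.0416.

T = 0.0416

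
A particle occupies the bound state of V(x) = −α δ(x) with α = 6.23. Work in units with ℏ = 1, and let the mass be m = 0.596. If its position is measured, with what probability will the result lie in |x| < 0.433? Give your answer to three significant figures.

The normalised bound state is ψ = √κ e^{−κ|x|} with κ = mα/ℏ² = 3.713.
P(|x| < d) = ∫_{−d}^{d} κ e^{−2κ|x|} dx = 1 − e^{−2κd} = 1 − e^{−3.216} = 0.9599.

P = 0.960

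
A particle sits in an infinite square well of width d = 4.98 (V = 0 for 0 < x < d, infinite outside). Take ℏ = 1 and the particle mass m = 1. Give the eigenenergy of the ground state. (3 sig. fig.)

Requiring ψ(0) = ψ(d) = 0 quantises k = nπ/d, hence E_n = ℏ²k²/2m = n²π²ℏ²/(2md²).
E_1 = 1² × π² / (2 × 1 × 4.98²) = 0.1990.

E = 0.199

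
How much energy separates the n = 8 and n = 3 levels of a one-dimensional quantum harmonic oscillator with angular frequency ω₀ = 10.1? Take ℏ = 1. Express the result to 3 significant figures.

E_n = ℏω₀(n + ½), so ΔE = (8 − 3) ℏω₀ = 5 × 10.1 = 50.50.

ΔE = 50.5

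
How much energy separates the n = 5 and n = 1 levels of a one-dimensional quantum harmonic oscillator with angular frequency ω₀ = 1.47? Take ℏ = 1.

ΔE = 5.88

E_n = ℏω₀(n + ½), so ΔE = (5 − 1) ℏω₀ = 4 × 1.47 = 5.880.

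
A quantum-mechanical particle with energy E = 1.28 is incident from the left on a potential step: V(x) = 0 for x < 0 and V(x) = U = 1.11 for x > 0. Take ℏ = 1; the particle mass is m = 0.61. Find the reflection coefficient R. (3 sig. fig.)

R = 0.217

The wavenumbers are k₁ = √(2mE)/ℏ = 1.250 on the left and k₂ = √(2m(E − U))/ℏ = 0.4554 on the right.
Continuity of ψ and ψ′ at the step yields the reflection amplitude r = (k₁ − k₂)/(k₁ + k₂) = 0.4658; thus R = |r|² = 0.2170, T = 0.7830.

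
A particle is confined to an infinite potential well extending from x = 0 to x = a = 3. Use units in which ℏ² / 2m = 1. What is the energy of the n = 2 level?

The infinite-well eigenfunctions ψ_n = √(2/a) sin(nπx/a) vanish at both walls, giving E_n = n²π²ℏ²/(2ma²).
E_2 = 2² × π² / (2 × 0.5 × 3²) = 4.386.

E = 4.39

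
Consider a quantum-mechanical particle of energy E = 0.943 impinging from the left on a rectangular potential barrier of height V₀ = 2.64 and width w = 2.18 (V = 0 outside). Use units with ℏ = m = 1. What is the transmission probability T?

E < V₀: inside the barrier ψ ∝ e^{±κx} with κ = √(2m(V₀ − E))/ℏ = 1.842.
κw = 4.016, sinh(κw) = 27.74.
The exact tunnelling result is T⁻¹ = 1 + V₀² sinh²(κw) / [4E(V₀ − E)] = 838.6, so T = 0.00119.

T = 0.00119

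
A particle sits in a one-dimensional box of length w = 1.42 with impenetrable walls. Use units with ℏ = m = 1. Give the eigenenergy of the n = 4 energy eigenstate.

The infinite-well eigenfunctions ψ_n = √(2/w) sin(nπx/w) vanish at both walls, giving E_n = n²π²ℏ²/(2mw²).
E_4 = 4² × π² / (2 × 1 × 1.42²) = 39.16.

E = 39.2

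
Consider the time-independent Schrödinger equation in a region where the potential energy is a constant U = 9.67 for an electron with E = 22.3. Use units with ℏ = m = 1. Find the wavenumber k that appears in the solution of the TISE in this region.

k = 5.03

With E > U the solution is oscillatory, ψ ∝ e^{±ikx} with k = √(2m(E − U))/ℏ.
k = √(2 × 1 × 12.63) = 5.026.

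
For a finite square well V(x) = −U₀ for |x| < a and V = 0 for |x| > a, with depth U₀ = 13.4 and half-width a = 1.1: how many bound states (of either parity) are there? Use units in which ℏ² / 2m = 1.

The dimensionless depth is z₀ = a√(2mU₀)/ℏ = 1.1 × √(13.40) = 4.027.
The even/odd transcendental equations gain one root per π/2 in z₀, giving N = 1 + ⌊2z₀/π⌋ = 1 + ⌊2.563⌋ = 3.

N = 3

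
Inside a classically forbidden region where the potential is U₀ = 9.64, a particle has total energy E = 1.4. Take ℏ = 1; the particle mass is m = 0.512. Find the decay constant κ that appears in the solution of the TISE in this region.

Since E < U₀ the TISE in this region is ψ'' = κ²ψ with κ = √(2m(U₀ − E))/ℏ.
κ = √(2 × 0.512 × 8.24) = 2.905.

κ = 2.90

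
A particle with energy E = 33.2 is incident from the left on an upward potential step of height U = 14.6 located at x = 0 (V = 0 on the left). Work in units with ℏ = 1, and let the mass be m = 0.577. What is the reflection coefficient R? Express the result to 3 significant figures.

The wavenumbers are k₁ = √(2mE)/ℏ = 6.190 on the left and k₂ = √(2m(E − U))/ℏ = 4.633 on the right.
Matching ψ and ψ′ at x = 0 gives r = (k₁ − k₂)/(k₁ + k₂), so R = r² = 0.02069 and T = 1 − R = 0.9793.

R = 0.0207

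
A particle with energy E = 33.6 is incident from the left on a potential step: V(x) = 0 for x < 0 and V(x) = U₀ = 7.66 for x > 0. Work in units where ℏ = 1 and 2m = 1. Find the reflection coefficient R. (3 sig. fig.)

R = 0.00417

The wavenumbers are k₁ = √(2mE)/ℏ = 5.797 on the left and k₂ = √(2m(E − U₀))/ℏ = 5.093 on the right.
Matching ψ and ψ′ at x = 0 gives r = (k₁ − k₂)/(k₁ + k₂), so R = r² = 0.004173 and T = 1 − R = 0.9958.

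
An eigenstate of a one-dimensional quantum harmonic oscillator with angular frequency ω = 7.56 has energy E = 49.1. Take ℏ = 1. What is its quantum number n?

E_n = ℏω(n + ½) ⇒ n = E/(ℏω) − ½ = 49.1/7.56 − 0.5 = 5.995 → n = 6.

n = 6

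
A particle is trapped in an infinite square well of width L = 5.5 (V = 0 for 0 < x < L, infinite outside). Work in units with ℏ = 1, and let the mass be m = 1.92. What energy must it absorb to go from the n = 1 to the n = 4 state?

E_n = n²π²ℏ²/(2mL²), so ΔE = (4² − 1²) π²ℏ²/(2mL²).
ΔE = 15 × π² / (2 × 1.92 × 5.5²) = 1.274.

ΔE = 1.27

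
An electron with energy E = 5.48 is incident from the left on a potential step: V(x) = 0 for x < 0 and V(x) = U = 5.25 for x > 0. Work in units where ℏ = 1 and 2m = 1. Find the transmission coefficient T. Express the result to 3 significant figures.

T = 0.564

The wavenumbers are k₁ = √(2mE)/ℏ = 2.341 on the left and k₂ = √(2m(E − U))/ℏ = 0.4796 on the right.
Continuity of ψ and ψ′ at the step yields the reflection amplitude r = (k₁ − k₂)/(k₁ + k₂) = 0.6599; thus R = |r|² = 0.4355, T = 0.5645.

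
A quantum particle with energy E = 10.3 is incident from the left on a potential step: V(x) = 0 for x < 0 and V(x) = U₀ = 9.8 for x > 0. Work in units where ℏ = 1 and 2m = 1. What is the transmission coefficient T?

On each side the TISE gives plane waves with k = √(2m(E − V))/ℏ: k₁ = √(2·½·10.3) = 3.209, k₂ = √(2·½·0.5) = 0.7071.
Matching ψ and ψ′ at x = 0 gives r = (k₁ − k₂)/(k₁ + k₂), so R = r² = 0.4082 and T = 1 − R = 0.5918.

T = 0.592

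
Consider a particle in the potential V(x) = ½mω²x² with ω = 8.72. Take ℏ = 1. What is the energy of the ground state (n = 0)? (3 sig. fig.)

Using E_n = (n + ½)ℏω: E_0 = 0.5 × 8.72 = 4.360.

E = 4.36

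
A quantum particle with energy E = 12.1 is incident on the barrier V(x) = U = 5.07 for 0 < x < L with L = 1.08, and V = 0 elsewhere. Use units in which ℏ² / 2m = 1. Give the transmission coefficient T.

T = 0.994

Above the barrier the interior wavenumber is k₂ = √(2m(E − U))/ℏ = 2.651, giving phase k₂L = 2.864.
T = [1 + U² sin²(k₂L) / (4E(E − U))]⁻¹ = 1/1.006 = 0.994.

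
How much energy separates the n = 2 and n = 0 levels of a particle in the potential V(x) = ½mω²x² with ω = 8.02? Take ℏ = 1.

ΔE = 16.0

E_n = ℏω(n + ½), so ΔE = (2 − 0) ℏω = 2 × 8.02 = 16.04.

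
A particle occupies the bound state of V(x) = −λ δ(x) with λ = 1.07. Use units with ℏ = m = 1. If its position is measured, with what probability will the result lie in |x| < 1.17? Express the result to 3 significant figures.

The normalised bound state is ψ = √κ e^{−κ|x|} with κ = mλ/ℏ² = 1.070.
P(|x| < d) = ∫_{−d}^{d} κ e^{−2κ|x|} dx = 1 − e^{−2κd} = 1 − e^{−2.504} = 0.9182.

P = 0.918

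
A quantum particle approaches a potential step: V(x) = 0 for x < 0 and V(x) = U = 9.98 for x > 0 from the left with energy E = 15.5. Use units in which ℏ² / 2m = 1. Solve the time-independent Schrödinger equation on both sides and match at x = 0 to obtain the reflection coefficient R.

The wavenumbers are k₁ = √(2mE)/ℏ = 3.937 on the left and k₂ = √(2m(E − U))/ℏ = 2.349 on the right.
Matching ψ and ψ′ at x = 0 gives r = (k₁ − k₂)/(k₁ + k₂), so R = r² = 0.06377 and T = 1 − R = 0.9362.

R = 0.0638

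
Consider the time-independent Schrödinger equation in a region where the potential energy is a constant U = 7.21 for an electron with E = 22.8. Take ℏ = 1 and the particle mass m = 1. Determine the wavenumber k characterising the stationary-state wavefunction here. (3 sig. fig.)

With E > U the solution is oscillatory, ψ ∝ e^{±ikx} with k = √(2m(E − U))/ℏ.
k = √(2 × 1 × 15.59) = 5.584.

k = 5.58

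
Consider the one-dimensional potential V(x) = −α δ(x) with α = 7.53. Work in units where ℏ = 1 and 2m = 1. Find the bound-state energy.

For x ≠ 0 the bound state is ψ ∝ e^{−κ|x|}; integrating the TISE across the delta gives the cusp condition 2κ = 2mα/ℏ², so κ = 3.765.
Then E = −ℏ²κ²/(2m) = −mα²/(2ℏ²) = -14.18.

E = -14.2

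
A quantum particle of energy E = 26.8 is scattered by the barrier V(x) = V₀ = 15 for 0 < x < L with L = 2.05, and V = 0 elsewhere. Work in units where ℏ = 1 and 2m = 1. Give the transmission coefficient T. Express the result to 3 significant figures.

T = 0.922

E > V₀: inside the barrier k₂ = √(2m(E − V₀))/ℏ = 3.435, k₂L = 7.042.
T = [1 + V₀² sin²(k₂L) / (4E(E − V₀))]⁻¹ = 1/1.084 = 0.922.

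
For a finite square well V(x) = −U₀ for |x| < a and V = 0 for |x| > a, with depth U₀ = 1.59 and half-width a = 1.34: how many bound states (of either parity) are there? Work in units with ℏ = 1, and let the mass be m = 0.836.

The dimensionless depth is z₀ = a√(2mU₀)/ℏ = 1.34 × √(2.658) = 2.185.
A new bound state (alternating even/odd) appears each time z₀ passes a multiple of π/2, so N = ⌊2z₀/π⌋ + 1 = ⌊1.391⌋ + 1 = 2.

N = 2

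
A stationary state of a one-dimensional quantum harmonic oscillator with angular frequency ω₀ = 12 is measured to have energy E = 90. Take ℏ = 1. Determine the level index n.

n = 7

E_n = ℏω₀(n + ½) ⇒ n = E/(ℏω₀) − ½ = 90/12 − 0.5 = 7.000 → n = 7.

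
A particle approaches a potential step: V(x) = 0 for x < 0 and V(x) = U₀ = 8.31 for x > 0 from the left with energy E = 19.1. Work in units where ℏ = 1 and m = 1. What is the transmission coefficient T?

The wavenumbers are k₁ = √(2mE)/ℏ = 6.181 on the left and k₂ = √(2m(E − U₀))/ℏ = 4.645 on the right.
Continuity of ψ and ψ′ at the step yields the reflection amplitude r = (k₁ − k₂)/(k₁ + k₂) = 0.1418; thus R = |r|² = 0.02011, T = 0.9799.

T = 0.980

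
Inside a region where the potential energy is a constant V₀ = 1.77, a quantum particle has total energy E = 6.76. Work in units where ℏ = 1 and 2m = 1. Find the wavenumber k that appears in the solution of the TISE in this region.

With E > V₀ the solution is oscillatory, ψ ∝ e^{±ikx} with k = √(2m(E − V₀))/ℏ.
k = √(2 × 0.5 × 4.99) = 2.234.

k = 2.23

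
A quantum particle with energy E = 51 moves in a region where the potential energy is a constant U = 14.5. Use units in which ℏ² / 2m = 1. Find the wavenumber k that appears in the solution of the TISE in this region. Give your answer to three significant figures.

k = 6.04

With E > U the solution is oscillatory, ψ ∝ e^{±ikx} with k = √(2m(E − U))/ℏ.
k = √(2 × 0.5 × 36.5) = 6.042.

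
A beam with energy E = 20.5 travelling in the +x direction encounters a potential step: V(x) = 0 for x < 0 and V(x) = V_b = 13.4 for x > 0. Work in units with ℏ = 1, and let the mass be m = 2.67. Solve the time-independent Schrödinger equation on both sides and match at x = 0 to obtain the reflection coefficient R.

The wavenumbers are k₁ = √(2mE)/ℏ = 10.46 on the left and k₂ = √(2m(E − V_b))/ℏ = 6.157 on the right.
Continuity of ψ and ψ′ at the step yields the reflection amplitude r = (k₁ − k₂)/(k₁ + k₂) = 0.2590; thus R = |r|² = 0.06710, T = 0.9329.

R = 0.0671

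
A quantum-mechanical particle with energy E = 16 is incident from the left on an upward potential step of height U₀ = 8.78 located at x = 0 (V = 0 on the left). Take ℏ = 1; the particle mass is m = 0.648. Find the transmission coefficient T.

On each side the TISE gives plane waves with k = √(2m(E − V))/ℏ: k₁ = √(2·0.648·16) = 4.554, k₂ = √(2·0.648·7.22) = 3.059.
Matching ψ and ψ′ at x = 0 gives r = (k₁ − k₂)/(k₁ + k₂), so R = r² = 0.03855 and T = 1 − R = 0.9614.

T = 0.961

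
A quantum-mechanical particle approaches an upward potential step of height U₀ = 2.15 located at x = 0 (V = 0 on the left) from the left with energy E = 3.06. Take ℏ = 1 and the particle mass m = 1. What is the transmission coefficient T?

The wavenumbers are k₁ = √(2mE)/ℏ = 2.474 on the left and k₂ = √(2m(E − U₀))/ℏ = 1.349 on the right.
Matching ψ and ψ′ at x = 0 gives r = (k₁ − k₂)/(k₁ + k₂), so R = r² = 0.08657 and T = 1 − R = 0.9134.

T = 0.913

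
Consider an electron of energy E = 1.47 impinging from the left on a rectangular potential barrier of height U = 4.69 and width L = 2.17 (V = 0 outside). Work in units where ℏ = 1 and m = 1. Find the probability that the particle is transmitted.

T = 0.0000567

Since E < U the interior solution is evanescent with decay constant κ = √(2m(U − E))/ℏ = 2.538.
κL = 5.507, sinh(κL) = 123.2.
Matching ψ, ψ′ at both faces gives T = [1 + U² sinh²(κL) / (4E(U − E))]⁻¹ = 1/17630 = 0.0000567.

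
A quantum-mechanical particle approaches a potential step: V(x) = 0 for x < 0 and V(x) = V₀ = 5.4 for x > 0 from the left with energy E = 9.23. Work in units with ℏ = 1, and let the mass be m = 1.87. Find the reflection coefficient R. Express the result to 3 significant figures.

R = 0.0468

On each side the TISE gives plane waves with k = √(2m(E − V))/ℏ: k₁ = √(2·1.87·9.23) = 5.875, k₂ = √(2·1.87·3.83) = 3.785.
Continuity of ψ and ψ′ at the step yields the reflection amplitude r = (k₁ − k₂)/(k₁ + k₂) = 0.2164; thus R = |r|² = 0.04684, T = 0.9532.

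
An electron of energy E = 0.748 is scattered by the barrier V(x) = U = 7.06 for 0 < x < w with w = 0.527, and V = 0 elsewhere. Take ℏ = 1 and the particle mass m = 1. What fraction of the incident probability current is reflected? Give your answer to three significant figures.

Since E < U the interior solution is evanescent with decay constant κ = √(2m(U − E))/ℏ = 3.553.
κw = 1.872, sinh(κw) = 3.175.
Matching ψ, ψ′ at both faces gives T = [1 + U² sinh²(κw) / (4E(U − E))]⁻¹ = 1/27.61 = 0.0362.
R = 1 − T = 0.964.

R = 0.964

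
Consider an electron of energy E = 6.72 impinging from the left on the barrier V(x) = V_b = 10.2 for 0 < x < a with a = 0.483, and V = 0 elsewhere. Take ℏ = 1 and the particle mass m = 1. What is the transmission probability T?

T = 0.249

Since E < V_b the interior solution is evanescent with decay constant κ = √(2m(V_b − E))/ℏ = 2.638.
κa = 1.274, sinh(κa) = 1.648.
The exact tunnelling result is T⁻¹ = 1 + V_b² sinh²(κa) / [4E(V_b − E)] = 4.021, so T = 0.249.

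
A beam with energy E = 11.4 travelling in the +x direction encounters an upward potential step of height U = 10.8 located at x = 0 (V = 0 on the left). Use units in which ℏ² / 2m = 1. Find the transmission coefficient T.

The wavenumbers are k₁ = √(2mE)/ℏ = 3.376 on the left and k₂ = √(2m(E − U))/ℏ = 0.7746 on the right.
Matching ψ and ψ′ at x = 0 gives r = (k₁ − k₂)/(k₁ + k₂), so R = r² = 0.3929 and T = 1 − R = 0.6071.

T = 0.607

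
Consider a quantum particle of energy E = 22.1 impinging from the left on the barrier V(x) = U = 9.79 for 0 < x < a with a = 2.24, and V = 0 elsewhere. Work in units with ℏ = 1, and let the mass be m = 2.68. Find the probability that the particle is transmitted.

Above the barrier the interior wavenumber is k₂ = √(2m(E − U))/ℏ = 8.123, giving phase k₂a = 18.20.
T = [1 + U² sin²(k₂a) / (4E(E − U))]⁻¹ = 1/1.033 = 0.968.

T = 0.968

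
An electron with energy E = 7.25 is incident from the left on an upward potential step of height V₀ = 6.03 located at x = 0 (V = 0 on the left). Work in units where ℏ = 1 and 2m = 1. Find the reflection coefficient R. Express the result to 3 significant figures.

R = 0.175

On each side the TISE gives plane waves with k = √(2m(E − V))/ℏ: k₁ = √(2·½·7.25) = 2.693, k₂ = √(2·½·1.22) = 1.105.
Matching ψ and ψ′ at x = 0 gives r = (k₁ − k₂)/(k₁ + k₂), so R = r² = 0.1749 and T = 1 − R = 0.8251.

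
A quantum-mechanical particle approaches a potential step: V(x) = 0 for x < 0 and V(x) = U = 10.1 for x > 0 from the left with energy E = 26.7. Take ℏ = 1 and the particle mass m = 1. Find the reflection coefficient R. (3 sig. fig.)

R = 0.0140

On each side the TISE gives plane waves with k = √(2m(E − V))/ℏ: k₁ = √(2·1·26.7) = 7.308, k₂ = √(2·1·16.6) = 5.762.
Continuity of ψ and ψ′ at the step yields the reflection amplitude r = (k₁ − k₂)/(k₁ + k₂) = 0.1183; thus R = |r|² = 0.01399, T = 0.9860.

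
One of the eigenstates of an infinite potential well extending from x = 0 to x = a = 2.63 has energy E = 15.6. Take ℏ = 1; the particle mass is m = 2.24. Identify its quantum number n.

n = 7

From E_n = n²π²ℏ²/(2ma²) invert to n = √(2ma²E)/(πℏ).
n = (2.63/π) × √(2 × 2.24 × 15.6) = 6.999 → n = 7.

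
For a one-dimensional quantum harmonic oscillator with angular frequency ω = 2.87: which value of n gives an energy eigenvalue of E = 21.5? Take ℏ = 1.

n = 7

Invert E_n = (n + ½)ℏω: n = E/ℏω − ½ = 6.991, so n = 7.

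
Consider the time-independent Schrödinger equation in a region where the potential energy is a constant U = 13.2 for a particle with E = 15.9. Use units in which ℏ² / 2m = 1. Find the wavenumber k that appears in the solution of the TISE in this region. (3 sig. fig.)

With E > U the solution is oscillatory, ψ ∝ e^{±ikx} with k = √(2m(E − U))/ℏ.
k = √(2 × 0.5 × 2.7) = 1.643.

k = 1.64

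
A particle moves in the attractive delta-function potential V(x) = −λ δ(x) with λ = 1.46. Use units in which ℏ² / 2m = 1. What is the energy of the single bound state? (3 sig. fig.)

E = -0.533

For x ≠ 0 the bound state is ψ ∝ e^{−κ|x|}; integrating the TISE across the delta gives the cusp condition 2κ = 2mλ/ℏ², so κ = 0.7300.
Then E = −ℏ²κ²/(2m) = −mλ²/(2ℏ²) = -0.5329.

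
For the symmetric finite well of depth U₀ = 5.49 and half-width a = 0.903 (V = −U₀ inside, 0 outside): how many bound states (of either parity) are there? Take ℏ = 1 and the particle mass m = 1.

N = 2

The dimensionless depth is z₀ = a√(2mU₀)/ℏ = 0.903 × √(10.98) = 2.992.
A new bound state (alternating even/odd) appears each time z₀ passes a multiple of π/2, so N = ⌊2z₀/π⌋ + 1 = ⌊1.905⌋ + 1 = 2.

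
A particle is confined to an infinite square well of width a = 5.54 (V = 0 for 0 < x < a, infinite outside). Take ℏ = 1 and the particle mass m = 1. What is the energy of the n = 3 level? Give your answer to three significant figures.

The infinite-well eigenfunctions ψ_n = √(2/a) sin(nπx/a) vanish at both walls, giving E_n = n²π²ℏ²/(2ma²).
E_3 = 3² × π² / (2 × 1 × 5.54²) = 1.447.

E = 1.45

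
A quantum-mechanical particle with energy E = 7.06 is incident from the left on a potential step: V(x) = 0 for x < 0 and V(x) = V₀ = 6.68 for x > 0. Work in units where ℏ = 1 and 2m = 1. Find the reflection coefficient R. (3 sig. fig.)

The wavenumbers are k₁ = √(2mE)/ℏ = 2.657 on the left and k₂ = √(2m(E − V₀))/ℏ = 0.6164 on the right.
Continuity of ψ and ψ′ at the step yields the reflection amplitude r = (k₁ − k₂)/(k₁ + k₂) = 0.6234; thus R = |r|² = 0.3886, T = 0.6114.

R = 0.389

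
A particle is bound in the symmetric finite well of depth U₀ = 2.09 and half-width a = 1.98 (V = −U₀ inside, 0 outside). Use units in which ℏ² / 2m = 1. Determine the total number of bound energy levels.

The dimensionless depth is z₀ = a√(2mU₀)/ℏ = 1.98 × √(2.090) = 2.862.
The even/odd transcendental equations gain one root per π/2 in z₀, giving N = 1 + ⌊2z₀/π⌋ = 1 + ⌊1.822⌋ = 2.

N = 2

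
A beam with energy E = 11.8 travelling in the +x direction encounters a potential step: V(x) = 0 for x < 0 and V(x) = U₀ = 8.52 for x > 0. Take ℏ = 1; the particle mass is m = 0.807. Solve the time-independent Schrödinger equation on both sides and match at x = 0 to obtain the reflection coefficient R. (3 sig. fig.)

R = 0.0958

The wavenumbers are k₁ = √(2mE)/ℏ = 4.364 on the left and k₂ = √(2m(E − U₀))/ℏ = 2.301 on the right.
Continuity of ψ and ψ′ at the step yields the reflection amplitude r = (k₁ − k₂)/(k₁ + k₂) = 0.3096; thus R = |r|² = 0.09583, T = 0.9042.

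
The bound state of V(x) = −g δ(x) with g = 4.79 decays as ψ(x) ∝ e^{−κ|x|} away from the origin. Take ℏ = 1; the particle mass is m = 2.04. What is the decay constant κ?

Integrate −(ℏ²/2m)ψ'' − gδ(x)ψ = Eψ from −ε to +ε: the ψ'' term gives ψ'(0⁺) − ψ'(0⁻) and the δ term gives −(2mg/ℏ²)ψ(0).
With ψ ∝ e^{−κ|x|} this yields −2κ = −2mg/ℏ², so κ = mg/ℏ² = 9.772.

κ = 9.77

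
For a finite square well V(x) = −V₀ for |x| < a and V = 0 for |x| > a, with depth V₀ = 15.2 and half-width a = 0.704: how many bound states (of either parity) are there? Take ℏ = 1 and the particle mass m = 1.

The dimensionless depth is z₀ = a√(2mV₀)/ℏ = 0.704 × √(30.40) = 3.882.
A new bound state (alternating even/odd) appears each time z₀ passes a multiple of π/2, so N = ⌊2z₀/π⌋ + 1 = ⌊2.471⌋ + 1 = 3.

N = 3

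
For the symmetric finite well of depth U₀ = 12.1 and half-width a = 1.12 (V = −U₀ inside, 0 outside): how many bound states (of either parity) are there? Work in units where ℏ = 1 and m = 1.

Define the well-strength parameter z₀ = (a/ℏ)√(2mU₀) = 1.12 × √(2·1·12.1) = 5.510.
The even/odd transcendental equations gain one root per π/2 in z₀, giving N = 1 + ⌊2z₀/π⌋ = 1 + ⌊3.508⌋ = 4.

N = 4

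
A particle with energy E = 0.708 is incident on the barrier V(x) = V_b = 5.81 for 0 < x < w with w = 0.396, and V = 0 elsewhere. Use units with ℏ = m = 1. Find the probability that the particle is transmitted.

T = 0.139

Since E < V_b the interior solution is evanescent with decay constant κ = √(2m(V_b − E))/ℏ = 3.194.
κw = 1.265, sinh(κw) = 1.630.
The exact tunnelling result is T⁻¹ = 1 + V_b² sinh²(κw) / [4E(V_b − E)] = 7.210, so T = 0.139.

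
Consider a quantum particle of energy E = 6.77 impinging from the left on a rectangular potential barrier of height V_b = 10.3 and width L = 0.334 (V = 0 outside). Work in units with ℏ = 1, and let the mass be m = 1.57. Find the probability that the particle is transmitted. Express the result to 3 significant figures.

T = 0.329

Since E < V_b the interior solution is evanescent with decay constant κ = √(2m(V_b − E))/ℏ = 3.329.
κL = 1.112, sinh(κL) = 1.356.
Matching ψ, ψ′ at both faces gives T = [1 + V_b² sinh²(κL) / (4E(V_b − E))]⁻¹ = 1/3.040 = 0.329.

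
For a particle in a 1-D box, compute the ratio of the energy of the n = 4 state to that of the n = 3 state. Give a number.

Since E_n ∝ n², the ratio is (4/3)² = 1.77778.

1.77778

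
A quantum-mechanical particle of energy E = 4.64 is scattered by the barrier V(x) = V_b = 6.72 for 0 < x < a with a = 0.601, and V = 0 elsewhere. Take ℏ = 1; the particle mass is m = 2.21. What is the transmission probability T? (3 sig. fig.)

E < V_b: inside the barrier ψ ∝ e^{±κx} with κ = √(2m(V_b − E))/ℏ = 3.032.
κa = 1.822, sinh(κa) = 3.012.
Matching ψ, ψ′ at both faces gives T = [1 + V_b² sinh²(κa) / (4E(V_b − E))]⁻¹ = 1/11.61 = 0.0861.

T = 0.0861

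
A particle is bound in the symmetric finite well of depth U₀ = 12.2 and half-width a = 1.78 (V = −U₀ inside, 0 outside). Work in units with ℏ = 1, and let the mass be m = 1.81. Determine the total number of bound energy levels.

The dimensionless depth is z₀ = a√(2mU₀)/ℏ = 1.78 × √(44.16) = 11.83.
A new bound state (alternating even/odd) appears each time z₀ passes a multiple of π/2, so N = ⌊2z₀/π⌋ + 1 = ⌊7.531⌋ + 1 = 8.

N = 8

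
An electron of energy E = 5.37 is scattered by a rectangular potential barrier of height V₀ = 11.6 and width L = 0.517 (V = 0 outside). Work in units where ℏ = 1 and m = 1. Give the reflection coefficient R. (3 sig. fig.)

R = 0.902

Since E < V₀ the interior solution is evanescent with decay constant κ = √(2m(V₀ − E))/ℏ = 3.530.
κL = 1.825, sinh(κL) = 3.021.
Matching ψ, ψ′ at both faces gives T = [1 + V₀² sinh²(κL) / (4E(V₀ − E))]⁻¹ = 1/10.17 = 0.0983.
R = 1 − T = 0.902.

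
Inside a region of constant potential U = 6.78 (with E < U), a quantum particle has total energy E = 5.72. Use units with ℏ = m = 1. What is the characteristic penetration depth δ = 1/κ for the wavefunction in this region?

δ = 0.687

Since E < U the TISE in this region is ψ'' = κ²ψ with κ = √(2m(U − E))/ℏ.
κ = √(2 × 1 × 1.06) = 1.456. The penetration depth is δ = 1/κ = 0.687.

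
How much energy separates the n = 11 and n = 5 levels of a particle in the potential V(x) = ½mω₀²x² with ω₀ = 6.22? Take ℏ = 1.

E_n = ℏω₀(n + ½), so ΔE = (11 − 5) ℏω₀ = 6 × 6.22 = 37.32.

ΔE = 37.3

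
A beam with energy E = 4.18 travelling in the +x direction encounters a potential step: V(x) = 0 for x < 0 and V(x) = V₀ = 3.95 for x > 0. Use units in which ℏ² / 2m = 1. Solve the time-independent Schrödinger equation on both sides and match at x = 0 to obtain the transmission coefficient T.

On each side the TISE gives plane waves with k = √(2m(E − V))/ℏ: k₁ = √(2·½·4.18) = 2.045, k₂ = √(2·½·0.23) = 0.4796.
Continuity of ψ and ψ′ at the step yields the reflection amplitude r = (k₁ − k₂)/(k₁ + k₂) = 0.6200; thus R = |r|² = 0.3844, T = 0.6156.

T = 0.616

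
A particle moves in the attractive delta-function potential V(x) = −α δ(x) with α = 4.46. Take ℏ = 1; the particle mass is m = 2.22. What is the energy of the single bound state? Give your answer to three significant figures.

E = -22.1

For x ≠ 0 the bound state is ψ ∝ e^{−κ|x|}; integrating the TISE across the delta gives the cusp condition 2κ = 2mα/ℏ², so κ = 9.901.
Then E = −ℏ²κ²/(2m) = −mα²/(2ℏ²) = -22.08.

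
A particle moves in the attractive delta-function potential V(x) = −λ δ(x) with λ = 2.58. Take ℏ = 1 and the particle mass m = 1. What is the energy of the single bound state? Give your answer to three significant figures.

E = -3.33

The bound state is ψ(x) = √κ e^{−κ|x|}. The derivative jump ψ'(0⁺) − ψ'(0⁻) = −(2mλ/ℏ²)ψ(0) fixes κ = mλ/ℏ² = 2.580.
Then E = −ℏ²κ²/(2m) = −mλ²/(2ℏ²) = -3.328.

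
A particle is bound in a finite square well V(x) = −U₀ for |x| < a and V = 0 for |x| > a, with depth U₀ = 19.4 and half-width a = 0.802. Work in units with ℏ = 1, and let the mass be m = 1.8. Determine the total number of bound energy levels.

Define the well-strength parameter z₀ = (a/ℏ)√(2mU₀) = 0.802 × √(2·1.8·19.4) = 6.702.
The even/odd transcendental equations gain one root per π/2 in z₀, giving N = 1 + ⌊2z₀/π⌋ = 1 + ⌊4.267⌋ = 5.

N = 5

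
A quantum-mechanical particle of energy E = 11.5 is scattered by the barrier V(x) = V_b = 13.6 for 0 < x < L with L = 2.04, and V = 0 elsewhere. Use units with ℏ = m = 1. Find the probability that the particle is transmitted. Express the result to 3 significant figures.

Since E < V_b the interior solution is evanescent with decay constant κ = √(2m(V_b − E))/ℏ = 2.049.
κL = 4.181, sinh(κL) = 32.70.
Matching ψ, ψ′ at both faces gives T = [1 + V_b² sinh²(κL) / (4E(V_b − E))]⁻¹ = 1/2048 = 0.000488.

T = 0.000488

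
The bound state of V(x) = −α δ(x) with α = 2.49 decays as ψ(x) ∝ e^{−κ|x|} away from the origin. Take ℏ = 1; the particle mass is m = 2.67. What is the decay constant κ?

κ = 6.65

Integrate −(ℏ²/2m)ψ'' − αδ(x)ψ = Eψ from −ε to +ε: the ψ'' term gives ψ'(0⁺) − ψ'(0⁻) and the δ term gives −(2mα/ℏ²)ψ(0).
With ψ ∝ e^{−κ|x|} this yields −2κ = −2mα/ℏ², so κ = mα/ℏ² = 6.648.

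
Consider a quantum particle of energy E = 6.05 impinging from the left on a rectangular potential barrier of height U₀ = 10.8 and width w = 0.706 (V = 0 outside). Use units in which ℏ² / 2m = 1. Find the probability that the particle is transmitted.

E < U₀: inside the barrier ψ ∝ e^{±κx} with κ = √(2m(U₀ − E))/ℏ = 2.179.
κw = 1.539, sinh(κw) = 2.222.
Matching ψ, ψ′ at both faces gives T = [1 + U₀² sinh²(κw) / (4E(U₀ − E))]⁻¹ = 1/6.009 = 0.166.

T = 0.166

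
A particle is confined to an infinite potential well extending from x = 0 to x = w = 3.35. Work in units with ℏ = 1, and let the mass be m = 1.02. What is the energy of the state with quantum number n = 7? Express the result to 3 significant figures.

The infinite-well eigenfunctions ψ_n = √(2/w) sin(nπx/w) vanish at both walls, giving E_n = n²π²ℏ²/(2mw²).
E_7 = 7² × π² / (2 × 1.02 × 3.35²) = 21.12.

E = 21.1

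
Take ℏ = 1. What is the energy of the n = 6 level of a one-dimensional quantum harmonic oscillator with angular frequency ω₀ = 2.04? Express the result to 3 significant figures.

E = 13.3

The oscillator eigenvalues are E_n = ℏω₀(n + ½), so E_6 = 2.04 × 6.5 = 13.26.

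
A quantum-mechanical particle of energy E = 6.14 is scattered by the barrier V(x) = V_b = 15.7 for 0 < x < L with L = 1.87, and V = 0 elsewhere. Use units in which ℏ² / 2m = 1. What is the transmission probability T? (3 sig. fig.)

E < V_b: inside the barrier ψ ∝ e^{±κx} with κ = √(2m(V_b − E))/ℏ = 3.092.
κL = 5.782, sinh(κL) = 162.2.
The exact tunnelling result is T⁻¹ = 1 + V_b² sinh²(κL) / [4E(V_b − E)] = 27620, so T = 0.0000362.

T = 0.0000362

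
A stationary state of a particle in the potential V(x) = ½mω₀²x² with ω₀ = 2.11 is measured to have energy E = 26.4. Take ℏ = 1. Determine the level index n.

n = 12

E_n = ℏω₀(n + ½) ⇒ n = E/(ℏω₀) − ½ = 26.4/2.11 − 0.5 = 12.012 → n = 12.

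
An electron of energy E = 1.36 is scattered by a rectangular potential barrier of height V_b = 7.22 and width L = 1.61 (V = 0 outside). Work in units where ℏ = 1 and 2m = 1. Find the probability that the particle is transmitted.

T = 0.00101

Since E < V_b the interior solution is evanescent with decay constant κ = √(2m(V_b − E))/ℏ = 2.421.
κL = 3.897, sinh(κL) = 24.63.
The exact tunnelling result is T⁻¹ = 1 + V_b² sinh²(κL) / [4E(V_b − E)] = 992.7, so T = 0.00101.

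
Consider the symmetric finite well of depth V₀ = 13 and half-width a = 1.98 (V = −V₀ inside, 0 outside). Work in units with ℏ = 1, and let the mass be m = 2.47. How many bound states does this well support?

N = 11

Define the well-strength parameter z₀ = (a/ℏ)√(2mV₀) = 1.98 × √(2·2.47·13) = 15.87.
A new bound state (alternating even/odd) appears each time z₀ passes a multiple of π/2, so N = ⌊2z₀/π⌋ + 1 = ⌊10.10⌋ + 1 = 11.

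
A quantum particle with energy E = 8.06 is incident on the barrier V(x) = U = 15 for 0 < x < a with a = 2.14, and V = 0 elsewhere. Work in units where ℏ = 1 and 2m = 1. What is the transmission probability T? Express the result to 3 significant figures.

E < U: inside the barrier ψ ∝ e^{±κx} with κ = √(2m(U − E))/ℏ = 2.634.
κa = 5.638, sinh(κa) = 140.4.
The exact tunnelling result is T⁻¹ = 1 + U² sinh²(κa) / [4E(U − E)] = 19820, so T = 0.0000505.

T = 0.0000505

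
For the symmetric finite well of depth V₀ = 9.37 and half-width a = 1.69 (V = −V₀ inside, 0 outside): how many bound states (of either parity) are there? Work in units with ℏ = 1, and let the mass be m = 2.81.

Define the well-strength parameter z₀ = (a/ℏ)√(2mV₀) = 1.69 × √(2·2.81·9.37) = 12.26.
The even/odd transcendental equations gain one root per π/2 in z₀, giving N = 1 + ⌊2z₀/π⌋ = 1 + ⌊7.807⌋ = 8.

N = 8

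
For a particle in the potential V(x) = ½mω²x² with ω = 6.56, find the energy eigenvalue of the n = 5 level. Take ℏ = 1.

The oscillator eigenvalues are E_n = ℏω(n + ½), so E_5 = 6.56 × 5.5 = 36.08.

E = 36.1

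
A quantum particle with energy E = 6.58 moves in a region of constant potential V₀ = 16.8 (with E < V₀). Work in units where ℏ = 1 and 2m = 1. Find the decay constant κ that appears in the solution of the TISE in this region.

Since E < V₀ the TISE in this region is ψ'' = κ²ψ with κ = √(2m(V₀ − E))/ℏ.
κ = √(2 × 0.5 × 10.22) = 3.197.

κ = 3.20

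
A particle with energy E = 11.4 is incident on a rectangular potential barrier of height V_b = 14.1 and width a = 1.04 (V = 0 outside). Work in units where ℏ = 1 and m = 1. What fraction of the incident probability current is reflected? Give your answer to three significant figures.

E < V_b: inside the barrier ψ ∝ e^{±κx} with κ = √(2m(V_b − E))/ℏ = 2.324.
κa = 2.417, sinh(κa) = 5.560.
Matching ψ, ψ′ at both faces gives T = [1 + V_b² sinh²(κa) / (4E(V_b − E))]⁻¹ = 1/50.92 = 0.0196.
R = 1 − T = 0.980.

R = 0.980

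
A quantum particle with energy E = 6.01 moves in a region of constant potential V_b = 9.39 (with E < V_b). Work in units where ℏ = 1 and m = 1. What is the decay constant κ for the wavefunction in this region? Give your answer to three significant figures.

Since E < V_b the TISE in this region is ψ'' = κ²ψ with κ = √(2m(V_b − E))/ℏ.
κ = √(2 × 1 × 3.38) = 2.600.

κ = 2.60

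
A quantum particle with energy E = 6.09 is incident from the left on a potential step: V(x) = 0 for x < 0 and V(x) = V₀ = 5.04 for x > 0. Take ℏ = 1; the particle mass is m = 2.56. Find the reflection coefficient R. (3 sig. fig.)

R = 0.171

On each side the TISE gives plane waves with k = √(2m(E − V))/ℏ: k₁ = √(2·2.56·6.09) = 5.584, k₂ = √(2·2.56·1.05) = 2.319.
Continuity of ψ and ψ′ at the step yields the reflection amplitude r = (k₁ − k₂)/(k₁ + k₂) = 0.4132; thus R = |r|² = 0.1707, T = 0.8293.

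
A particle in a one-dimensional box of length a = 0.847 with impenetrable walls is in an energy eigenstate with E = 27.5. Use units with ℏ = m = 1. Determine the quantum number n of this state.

For an infinite well E_n = n²π²ℏ²/(2ma²), so n = (a/πℏ)√(2mE).
n = (0.847/π) × √(2 × 1 × 27.5) = 1.999 → n = 2.

n = 2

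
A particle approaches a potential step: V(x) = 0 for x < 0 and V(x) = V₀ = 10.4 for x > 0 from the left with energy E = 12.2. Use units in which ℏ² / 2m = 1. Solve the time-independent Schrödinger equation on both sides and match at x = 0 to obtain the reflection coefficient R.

On each side the TISE gives plane waves with k = √(2m(E − V))/ℏ: k₁ = √(2·½·12.2) = 3.493, k₂ = √(2·½·1.8) = 1.342.
Continuity of ψ and ψ′ at the step yields the reflection amplitude r = (k₁ − k₂)/(k₁ + k₂) = 0.4450; thus R = |r|² = 0.1980, T = 0.8020.

R = 0.198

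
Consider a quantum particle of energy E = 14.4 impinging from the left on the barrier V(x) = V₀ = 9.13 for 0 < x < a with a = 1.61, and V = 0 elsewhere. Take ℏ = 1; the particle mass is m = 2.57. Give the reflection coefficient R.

Above the barrier the interior wavenumber is k₂ = √(2m(E − V₀))/ℏ = 5.205, giving phase k₂a = 8.379.
Matching at both interfaces gives T⁻¹ = 1 + V₀² sin²(k₂a) / [4E(E − V₀)] = 1.206, hence T = 0.830.
R = 1 − T = 0.170.

R = 0.170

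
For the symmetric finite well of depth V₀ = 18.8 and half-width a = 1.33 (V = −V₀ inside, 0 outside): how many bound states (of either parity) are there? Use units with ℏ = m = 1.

Define the well-strength parameter z₀ = (a/ℏ)√(2mV₀) = 1.33 × √(2·1·18.8) = 8.155.
A new bound state (alternating even/odd) appears each time z₀ passes a multiple of π/2, so N = ⌊2z₀/π⌋ + 1 = ⌊5.192⌋ + 1 = 6.

N = 6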